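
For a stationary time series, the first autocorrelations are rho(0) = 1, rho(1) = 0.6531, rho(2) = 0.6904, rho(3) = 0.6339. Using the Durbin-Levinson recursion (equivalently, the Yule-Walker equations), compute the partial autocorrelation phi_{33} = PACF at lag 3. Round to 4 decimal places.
\phi_{33} = 0.1990

The PACF at lag k is phi_{kk}, the last component of the solution
to the Yule-Walker system G_k phi = r_k where
  (G_k)_{ij} = rho(|i - j|), (r_k)_i = rho(i), i,j = 1..k.
Equivalently, Durbin-Levinson gives phi_{kk} iteratively:
  phi_{11} = rho(1)
  phi_{kk} = [rho(k) - sum_{j=1..k-1} phi_{k-1,j} rho(k-j)]
            / [1 - sum_{j=1..k-1} phi_{k-1,j} rho(j)],
  phi_{k,j} = phi_{k-1,j} - phi_{kk} phi_{k-1,k-j},  j = 1..k-1.
Step k = 1:
  phi_11 = rho(1) = 0.6531.
Step k = 2:
  phi_22 = [rho(2) - phi_11 rho(1)] / [1 - phi_11 rho(1)] = [0.6904 - (0.6531)(0.6531)] / [1 - (0.6531)(0.6531)]
         = 0.26386039 / 0.57346039 = 0.46012.
  Update: phi_21 = phi_11 - phi_22 phi_11 = 0.6531 - (0.46012)(0.6531) = 0.352596.
Step k = 3:
  phi_33 = [rho(3) - phi_21 rho(2) - phi_22 rho(1)] / [1 - phi_21 rho(1) - phi_22 rho(2)]
    numerator   = 0.6339 - (0.352596)(0.6904) - (0.46012)(0.6531) = 0.08996368
    denominator = 1 - (0.352596)(0.6531) - (0.46012)(0.6904) = 0.45205304
  phi_33 = 0.08996368 / 0.45205304 = 0.199.
Therefore phi_{33} = 0.1990.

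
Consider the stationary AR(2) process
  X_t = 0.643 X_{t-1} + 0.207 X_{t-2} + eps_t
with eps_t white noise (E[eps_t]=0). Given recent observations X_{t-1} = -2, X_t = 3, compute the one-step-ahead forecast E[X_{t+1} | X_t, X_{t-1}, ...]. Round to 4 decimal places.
E[X_{t+1} \mid \mathcal F_t] = 1.5150

For an AR(p) model X_t = c + sum_i phi_i X_{t-i} + eps_t, the
one-step-ahead conditional mean is
  E[X_{t+1} | X_t, ...] = c + sum_i phi_i X_{t+1-i}.
Substitute known values:
  E[X_{t+1} | ...] = (0.643) * (3) + (0.207) * (-2)
                   = 1.5150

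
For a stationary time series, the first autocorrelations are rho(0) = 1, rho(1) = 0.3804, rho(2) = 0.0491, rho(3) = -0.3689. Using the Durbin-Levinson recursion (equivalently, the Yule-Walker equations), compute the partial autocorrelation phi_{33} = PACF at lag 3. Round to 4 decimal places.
\phi_{33} = -0.4110

The PACF at lag k is phi_{kk}, the last component of the solution
to the Yule-Walker system G_k phi = r_k where
  (G_k)_{ij} = rho(|i - j|), (r_k)_i = rho(i), i,j = 1..k.
Equivalently, Durbin-Levinson gives phi_{kk} iteratively:
  phi_{11} = rho(1)
  phi_{kk} = [rho(k) - sum_{j=1..k-1} phi_{k-1,j} rho(k-j)]
            / [1 - sum_{j=1..k-1} phi_{k-1,j} rho(j)],
  phi_{k,j} = phi_{k-1,j} - phi_{kk} phi_{k-1,k-j},  j = 1..k-1.
Step k = 1:
  phi_11 = rho(1) = 0.3804.
Step k = 2:
  phi_22 = [rho(2) - phi_11 rho(1)] / [1 - phi_11 rho(1)] = [0.0491 - (0.3804)(0.3804)] / [1 - (0.3804)(0.3804)]
         = -0.09560416 / 0.85529584 = -0.111779.
  Update: phi_21 = phi_11 - phi_22 phi_11 = 0.3804 - (-0.111779)(0.3804) = 0.422921.
Step k = 3:
  phi_33 = [rho(3) - phi_21 rho(2) - phi_22 rho(1)] / [1 - phi_21 rho(1) - phi_22 rho(2)]
    numerator   = -0.3689 - (0.422921)(0.0491) - (-0.111779)(0.3804) = -0.34714466
    denominator = 1 - (0.422921)(0.3804) - (-0.111779)(0.0491) = 0.8446093
  phi_33 = -0.34714466 / 0.8446093 = -0.411.
Therefore phi_{33} = -0.4110.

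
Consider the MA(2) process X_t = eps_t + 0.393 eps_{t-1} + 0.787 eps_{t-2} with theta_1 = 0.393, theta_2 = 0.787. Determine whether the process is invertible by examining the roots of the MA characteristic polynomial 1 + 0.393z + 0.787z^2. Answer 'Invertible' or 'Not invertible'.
\text{Invertible}

The MA(q) characteristic polynomial is P(z) = 1 + 0.393z + 0.787z^2.
Invertibility requires all roots to lie outside the unit circle, i.e. |z| > 1 for every root.
Set 1 + (0.393) z + (0.787) z^2 = 0, i.e. a z^2 + b z + c = 0 with a = 0.787, b = 0.393, c = 1.
Discriminant D = b^2 - 4ac = (0.393)^2 - 4*(0.787)*1 = 0.154449 - (3.148) = -2.993551.
D < 0, so the roots are the complex-conjugate pair z = (-b +/- i sqrt(-D)) / (2a) = -0.2497 +/- 1.0992i.
For a conjugate pair |z|^2 = z * conj(z) = (product of roots) = c/a = 1/(0.787) = 1.270648, so |z| = sqrt(1.270648) = 1.1272 for both roots.
Moduli of all roots: 1.1272, 1.1272.
All moduli strictly greater than 1? Yes.
Verdict: Invertible.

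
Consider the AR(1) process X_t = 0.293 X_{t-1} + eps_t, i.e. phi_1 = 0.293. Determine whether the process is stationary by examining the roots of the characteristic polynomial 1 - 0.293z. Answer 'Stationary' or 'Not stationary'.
\text{Stationary}

The AR(p) characteristic polynomial is P(z) = 1 - 0.293z.
Stationarity requires all roots to lie outside the unit circle, i.e. |z| > 1 for every root.
This is linear in z: 1 + (-0.293) z = 0  =>  z = -1/(-0.293) = 3.412969,  |z| = 3.412969.
Moduli of all roots: 3.4130.
All moduli strictly greater than 1? Yes.
Verdict: Stationary.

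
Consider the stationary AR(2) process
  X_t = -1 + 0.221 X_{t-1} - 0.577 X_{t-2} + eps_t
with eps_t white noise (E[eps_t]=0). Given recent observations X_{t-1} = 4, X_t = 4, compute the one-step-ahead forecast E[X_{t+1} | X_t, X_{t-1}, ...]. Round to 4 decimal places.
E[X_{t+1} \mid \mathcal F_t] = -2.4240

For an AR(p) model X_t = c + sum_i phi_i X_{t-i} + eps_t, the
one-step-ahead conditional mean is
  E[X_{t+1} | X_t, ...] = c + sum_i phi_i X_{t+1-i}.
Substitute known values:
  E[X_{t+1} | ...] = -1 + (0.221) * (4) + (-0.577) * (4)
                   = -2.4240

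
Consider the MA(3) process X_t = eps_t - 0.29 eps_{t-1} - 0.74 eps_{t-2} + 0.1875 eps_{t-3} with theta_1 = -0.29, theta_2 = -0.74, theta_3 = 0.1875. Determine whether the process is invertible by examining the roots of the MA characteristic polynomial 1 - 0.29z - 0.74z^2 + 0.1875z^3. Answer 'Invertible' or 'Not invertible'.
\text{Invertible}

The MA(q) characteristic polynomial is P(z) = 1 - 0.29z - 0.74z^2 + 0.1875z^3.
Invertibility requires all roots to lie outside the unit circle, i.e. |z| > 1 for every root.
Degree 3: look for a simple real root z0 first, then factor out (1 - z/z0) and solve the remaining quadratic.
Testing z0 = 4: P(4) = 1 + (-0.29)(4) + (-0.74)(4)^2 + (0.1875)(4)^3
  = 1 + (-1.16) + (-11.84) + (12) = 0.  So z_0 = 4 is a root, |z_0| = 4.
Divide out the factor (1 - 0.25 z) = (1 - z/z0) (since 1/z0 = 0.25):
  P(z) = (1 - 0.25 z)(1 + (-0.04) z + (-0.75) z^2)
  [check: z-coef -0.04 - (0.25) = -0.29; z^2-coef -0.75 - (0.25)(-0.04) = -0.74; z^3-coef -(0.25)(-0.75) = 0.1875.]
Remaining roots from the quadratic factor 1 + (-0.04) z + (-0.75) z^2:
  Set 1 + (-0.04) z + (-0.75) z^2 = 0, i.e. a z^2 + b z + c = 0 with a = -0.75, b = -0.04, c = 1.
  Discriminant D = b^2 - 4ac = (-0.04)^2 - 4*(-0.75)*1 = 0.0016 - (-3) = 3.0016.
  D >= 0, so the roots are real: z = (-b +/- sqrt(D)) / (2a) = (0.04 +/- 1.732513) / (-1.5).
    z_1 = (0.04 + 1.732513) / (-1.5) = -1.1817,   |z_1| = 1.1817.
    z_2 = (0.04 - 1.732513) / (-1.5) = 1.1283,   |z_2| = 1.1283.
Moduli of all roots: 4.0000, 1.1817, 1.1283.
All moduli strictly greater than 1? Yes.
Verdict: Invertible.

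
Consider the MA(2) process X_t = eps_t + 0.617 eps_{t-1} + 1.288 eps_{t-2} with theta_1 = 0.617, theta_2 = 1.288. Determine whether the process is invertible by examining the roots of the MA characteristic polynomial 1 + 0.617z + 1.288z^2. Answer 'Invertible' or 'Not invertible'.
\text{Not invertible}

The MA(q) characteristic polynomial is P(z) = 1 + 0.617z + 1.288z^2.
Invertibility requires all roots to lie outside the unit circle, i.e. |z| > 1 for every root.
Set 1 + (0.617) z + (1.288) z^2 = 0, i.e. a z^2 + b z + c = 0 with a = 1.288, b = 0.617, c = 1.
Discriminant D = b^2 - 4ac = (0.617)^2 - 4*(1.288)*1 = 0.380689 - (5.152) = -4.771311.
D < 0, so the roots are the complex-conjugate pair z = (-b +/- i sqrt(-D)) / (2a) = -0.2395 +/- 0.848i.
For a conjugate pair |z|^2 = z * conj(z) = (product of roots) = c/a = 1/(1.288) = 0.776398, so |z| = sqrt(0.776398) = 0.8811 for both roots.
Moduli of all roots: 0.8811, 0.8811.
All moduli strictly greater than 1? No.
Verdict: Not invertible.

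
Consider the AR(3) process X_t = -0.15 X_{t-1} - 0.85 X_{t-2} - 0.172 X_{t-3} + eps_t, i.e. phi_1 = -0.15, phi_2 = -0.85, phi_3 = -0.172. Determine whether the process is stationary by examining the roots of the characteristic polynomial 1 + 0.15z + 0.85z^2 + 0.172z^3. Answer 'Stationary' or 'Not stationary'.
\text{Stationary}

The AR(p) characteristic polynomial is P(z) = 1 + 0.15z + 0.85z^2 + 0.172z^3.
Stationarity requires all roots to lie outside the unit circle, i.e. |z| > 1 for every root.
Degree 3: look for a simple real root z0 first, then factor out (1 - z/z0) and solve the remaining quadratic.
Testing z0 = -5: P(-5) = 1 + (0.15)(-5) + (0.85)(-5)^2 + (0.172)(-5)^3
  = 1 + (-0.75) + (21.25) + (-21.5) = 0.  So z_0 = -5 is a root, |z_0| = 5.
Divide out the factor (1 + 0.2 z) = (1 - z/z0) (since 1/z0 = -0.2):
  P(z) = (1 + 0.2 z)(1 + (-0.05) z + (0.86) z^2)
  [check: z-coef -0.05 - (-0.2) = 0.15; z^2-coef 0.86 - (-0.2)(-0.05) = 0.85; z^3-coef -(-0.2)(0.86) = 0.172.]
Remaining roots from the quadratic factor 1 + (-0.05) z + (0.86) z^2:
  Set 1 + (-0.05) z + (0.86) z^2 = 0, i.e. a z^2 + b z + c = 0 with a = 0.86, b = -0.05, c = 1.
  Discriminant D = b^2 - 4ac = (-0.05)^2 - 4*(0.86)*1 = 0.0025 - (3.44) = -3.4375.
  D < 0, so the roots are the complex-conjugate pair z = (-b +/- i sqrt(-D)) / (2a) = 0.0291 +/- 1.0779i.
  For a conjugate pair |z|^2 = z * conj(z) = (product of roots) = c/a = 1/(0.86) = 1.162791, so |z| = sqrt(1.162791) = 1.0783 for both roots.
Moduli of all roots: 5.0000, 1.0783, 1.0783.
All moduli strictly greater than 1? Yes.
Verdict: Stationary.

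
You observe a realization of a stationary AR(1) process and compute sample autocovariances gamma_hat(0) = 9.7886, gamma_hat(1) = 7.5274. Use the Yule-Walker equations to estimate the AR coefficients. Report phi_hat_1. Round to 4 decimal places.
\hat\phi_{1} = 0.7690

The Yule-Walker equations for an AR(p) process read, in matrix form,
  Gamma_p phi = r_p,   with   (Gamma_p)_{ij} = gamma(|i - j|),
                       (r_p)_i = gamma(i),   i,j = 1..p.
Substitute the sample gammas (Toeplitz matrix and right-hand side of size 1):
  Gamma_p = [[9.7886]]
  r_p     = [7.5274]
With p = 1 this is the single equation gamma(0) phi_1 = gamma(1):
  phi_hat_1 = gamma(1) / gamma(0) = 7.5274 / 9.7886 = 0.7690.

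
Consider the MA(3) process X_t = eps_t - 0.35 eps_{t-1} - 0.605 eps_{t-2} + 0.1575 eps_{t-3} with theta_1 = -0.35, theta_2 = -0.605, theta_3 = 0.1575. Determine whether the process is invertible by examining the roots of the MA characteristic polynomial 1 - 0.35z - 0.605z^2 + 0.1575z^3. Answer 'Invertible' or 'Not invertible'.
\text{Invertible}

The MA(q) characteristic polynomial is P(z) = 1 - 0.35z - 0.605z^2 + 0.1575z^3.
Invertibility requires all roots to lie outside the unit circle, i.e. |z| > 1 for every root.
Degree 3: look for a simple real root z0 first, then factor out (1 - z/z0) and solve the remaining quadratic.
Testing z0 = 4: P(4) = 1 + (-0.35)(4) + (-0.605)(4)^2 + (0.1575)(4)^3
  = 1 + (-1.4) + (-9.68) + (10.08) = 0.  So z_0 = 4 is a root, |z_0| = 4.
Divide out the factor (1 - 0.25 z) = (1 - z/z0) (since 1/z0 = 0.25):
  P(z) = (1 - 0.25 z)(1 + (-0.1) z + (-0.63) z^2)
  [check: z-coef -0.1 - (0.25) = -0.35; z^2-coef -0.63 - (0.25)(-0.1) = -0.605; z^3-coef -(0.25)(-0.63) = 0.1575.]
Remaining roots from the quadratic factor 1 + (-0.1) z + (-0.63) z^2:
  Set 1 + (-0.1) z + (-0.63) z^2 = 0, i.e. a z^2 + b z + c = 0 with a = -0.63, b = -0.1, c = 1.
  Discriminant D = b^2 - 4ac = (-0.1)^2 - 4*(-0.63)*1 = 0.01 - (-2.52) = 2.53.
  D >= 0, so the roots are real: z = (-b +/- sqrt(D)) / (2a) = (0.1 +/- 1.590597) / (-1.26).
    z_1 = (0.1 + 1.590597) / (-1.26) = -1.3417,   |z_1| = 1.3417.
    z_2 = (0.1 - 1.590597) / (-1.26) = 1.183,   |z_2| = 1.183.
Moduli of all roots: 4.0000, 1.3417, 1.1830.
All moduli strictly greater than 1? Yes.
Verdict: Invertible.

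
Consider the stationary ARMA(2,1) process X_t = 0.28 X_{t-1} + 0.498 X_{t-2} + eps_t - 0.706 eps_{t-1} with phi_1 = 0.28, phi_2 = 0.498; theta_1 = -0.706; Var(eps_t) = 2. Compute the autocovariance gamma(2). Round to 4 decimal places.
\gamma(2) = 1.0078

Multiply the model equation by X_{t-k} and take expectations. With theta_0 = psi_0 = 1 and psi_j the MA(infinity) weights, this gives
  gamma(k) - sum_i phi_i gamma(k-i) = c_k,
  c_k = sigma^2 * sum_{j=k..q} theta_j psi_{j-k}   (c_k = 0 for k > q),
using gamma(-m) = gamma(m).
psi-weights needed (psi_j = theta_j + sum_i phi_i psi_{j-i}):
  psi_1 = theta_1 + phi_1 = -0.706 + (0.28) = -0.426
Right-hand sides:
  c_0 = sigma^2 (1 + theta_1 psi_1) = 2 * (1 + (-0.706)(-0.426)) = 2 * 1.300756 = 2.601512
  c_1 = sigma^2 theta_1 = 2 * (-0.706) = -1.412
  c_2 = 0
Equations for k = 0, 1, 2 (AR order 2, c_2 = 0):
  (E0) gamma(0) = phi_1 gamma(1) + phi_2 gamma(2) + c_0
  (E1) gamma(1) = phi_1 gamma(0) + phi_2 gamma(1) + c_1
  (E2) gamma(2) = phi_1 gamma(1) + phi_2 gamma(0)
From (E1): gamma(1) = A gamma(0) + B with
  A = phi_1 / (1 - phi_2) = 0.28 / 0.502 = 0.557769,   B = c_1 / (1 - phi_2) = -1.412 / 0.502 = -2.812749.
Insert (E2) into (E0): gamma(0) (1 - phi_2^2) = phi_1 (1 + phi_2) gamma(1) + c_0.
  phi_1 (1 + phi_2) = (0.28)(1.498) = 0.41944,   1 - phi_2^2 = 0.751996.
Replace gamma(1) by A gamma(0) + B and collect gamma(0):
  gamma(0) [0.751996 - (0.41944)(0.557769)] = (0.41944)(-2.812749) + 2.601512
  gamma(0) * 0.518045 = 1.421733
  gamma(0) = 1.421733 / 0.518045 = 2.744417.
  gamma(1) = A gamma(0) + B = (0.557769)(2.744417) + (-2.812749) = -1.281999.
  gamma(2) = phi_1 gamma(1) + phi_2 gamma(0) = (0.28)(-1.281999) + (0.498)(2.744417) = 1.00776.
Therefore gamma(2) = 1.0078 (to 4 decimal places).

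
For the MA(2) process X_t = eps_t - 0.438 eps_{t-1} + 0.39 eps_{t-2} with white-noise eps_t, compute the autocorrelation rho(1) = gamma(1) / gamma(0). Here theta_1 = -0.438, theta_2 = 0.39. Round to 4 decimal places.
\rho(1) = -0.4530

For an MA(q) process with theta_0 = 1, the autocovariance is
  gamma(k) = sigma^2 * sum_{i=0..q-k} theta_i * theta_{i+k},
and rho(k) = gamma(k) / gamma(0). Sigma^2 cancels.
  numerator   = (1)*(-0.438) + (-0.438)*(0.39) = -0.60882.
  denominator = (1)^2 + (-0.438)^2 + (0.39)^2 = 1.343944.
  rho(1) = -0.60882 / 1.343944 = -0.4530.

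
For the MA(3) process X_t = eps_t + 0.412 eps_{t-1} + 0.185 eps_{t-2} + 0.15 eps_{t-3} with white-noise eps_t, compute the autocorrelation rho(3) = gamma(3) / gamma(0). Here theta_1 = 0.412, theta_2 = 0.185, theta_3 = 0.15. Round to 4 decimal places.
\rho(3) = 0.1223

For an MA(q) process with theta_0 = 1, the autocovariance is
  gamma(k) = sigma^2 * sum_{i=0..q-k} theta_i * theta_{i+k},
and rho(k) = gamma(k) / gamma(0). Sigma^2 cancels.
  numerator   = (1)*(0.15) = 0.15.
  denominator = (1)^2 + (0.412)^2 + (0.185)^2 + (0.15)^2 = 1.226469.
  rho(3) = 0.15 / 1.226469 = 0.1223.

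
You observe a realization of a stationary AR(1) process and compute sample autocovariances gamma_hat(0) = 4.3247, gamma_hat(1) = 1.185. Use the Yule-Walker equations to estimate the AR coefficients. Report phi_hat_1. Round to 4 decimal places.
\hat\phi_{1} = 0.2740

The Yule-Walker equations for an AR(p) process read, in matrix form,
  Gamma_p phi = r_p,   with   (Gamma_p)_{ij} = gamma(|i - j|),
                       (r_p)_i = gamma(i),   i,j = 1..p.
Substitute the sample gammas (Toeplitz matrix and right-hand side of size 1):
  Gamma_p = [[4.3247]]
  r_p     = [1.185]
With p = 1 this is the single equation gamma(0) phi_1 = gamma(1):
  phi_hat_1 = gamma(1) / gamma(0) = 1.185 / 4.3247 = 0.2740.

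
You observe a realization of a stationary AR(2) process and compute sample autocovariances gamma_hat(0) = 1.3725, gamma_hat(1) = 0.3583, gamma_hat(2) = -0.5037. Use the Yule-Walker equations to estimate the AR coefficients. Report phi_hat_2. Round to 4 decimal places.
\hat\phi_{2} = -0.4670

The Yule-Walker equations for an AR(p) process read, in matrix form,
  Gamma_p phi = r_p,   with   (Gamma_p)_{ij} = gamma(|i - j|),
                       (r_p)_i = gamma(i),   i,j = 1..p.
Substitute the sample gammas (Toeplitz matrix and right-hand side of size 2):
  Gamma_p = [[1.3725, 0.3583], [0.3583, 1.3725]]
  r_p     = [0.3583, -0.5037]
Written out:
  1.3725 phi_1 + 0.3583 phi_2 = 0.3583
  0.3583 phi_1 + 1.3725 phi_2 = -0.5037
Solve by Cramer's rule:
  det = gamma(0)^2 - gamma(1)^2 = (1.3725)^2 - (0.3583)^2 = 1.88375625 - 0.12837889 = 1.75537736
  phi_hat_1 = [gamma(1) gamma(0) - gamma(1) gamma(2)] / det = [(0.3583)(1.3725) - (0.3583)(-0.5037)] / 1.75537736 = 0.67224246 / 1.75537736 = 0.383
  phi_hat_2 = [gamma(0) gamma(2) - gamma(1)^2] / det = [(1.3725)(-0.5037) - (0.3583)^2] / 1.75537736 = -0.81970714 / 1.75537736 = -0.467
So phi_hat = [0.3830, -0.4670].
Therefore phi_hat_2 = -0.4670.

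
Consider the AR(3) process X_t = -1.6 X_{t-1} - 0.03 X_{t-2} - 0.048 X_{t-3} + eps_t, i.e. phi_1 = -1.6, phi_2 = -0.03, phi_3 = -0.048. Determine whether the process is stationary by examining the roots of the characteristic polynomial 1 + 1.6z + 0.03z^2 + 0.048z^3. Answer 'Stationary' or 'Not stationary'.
\text{Not stationary}

The AR(p) characteristic polynomial is P(z) = 1 + 1.6z + 0.03z^2 + 0.048z^3.
Stationarity requires all roots to lie outside the unit circle, i.e. |z| > 1 for every root.
Degree 3: look for a simple real root z0 first, then factor out (1 - z/z0) and solve the remaining quadratic.
Testing z0 = -0.625: P(-0.625) = 1 + (1.6)(-0.625) + (0.03)(-0.625)^2 + (0.048)(-0.625)^3
  = 1 + (-1) + (0.011719) + (-0.011719) = 0.  So z_0 = -0.625 is a root, |z_0| = 0.625.
Divide out the factor (1 + 1.6 z) = (1 - z/z0) (since 1/z0 = -1.6):
  P(z) = (1 + 1.6 z)(1 + (0) z + (0.03) z^2)
  [check: z-coef 0 - (-1.6) = 1.6; z^2-coef 0.03 - (-1.6)(0) = 0.03; z^3-coef -(-1.6)(0.03) = 0.048.]
Remaining roots from the quadratic factor 1 + (0) z + (0.03) z^2:
  Set 1 + (0) z + (0.03) z^2 = 0, i.e. a z^2 + b z + c = 0 with a = 0.03, b = 0, c = 1.
  Discriminant D = b^2 - 4ac = (0)^2 - 4*(0.03)*1 = 0 - (0.12) = -0.12.
  D < 0, so the roots are the complex-conjugate pair z = (-b +/- i sqrt(-D)) / (2a) = 0 +/- 5.7735i.
  For a conjugate pair |z|^2 = z * conj(z) = (product of roots) = c/a = 1/(0.03) = 33.333333, so |z| = sqrt(33.333333) = 5.7735 for both roots.
Moduli of all roots: 0.6250, 5.7735, 5.7735.
All moduli strictly greater than 1? No.
Verdict: Not stationary.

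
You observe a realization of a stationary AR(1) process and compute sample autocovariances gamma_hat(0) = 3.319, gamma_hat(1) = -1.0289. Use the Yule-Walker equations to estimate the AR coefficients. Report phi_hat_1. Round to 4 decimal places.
\hat\phi_{1} = -0.3100

The Yule-Walker equations for an AR(p) process read, in matrix form,
  Gamma_p phi = r_p,   with   (Gamma_p)_{ij} = gamma(|i - j|),
                       (r_p)_i = gamma(i),   i,j = 1..p.
Substitute the sample gammas (Toeplitz matrix and right-hand side of size 1):
  Gamma_p = [[3.319]]
  r_p     = [-1.0289]
With p = 1 this is the single equation gamma(0) phi_1 = gamma(1):
  phi_hat_1 = gamma(1) / gamma(0) = -1.0289 / 3.319 = -0.3100.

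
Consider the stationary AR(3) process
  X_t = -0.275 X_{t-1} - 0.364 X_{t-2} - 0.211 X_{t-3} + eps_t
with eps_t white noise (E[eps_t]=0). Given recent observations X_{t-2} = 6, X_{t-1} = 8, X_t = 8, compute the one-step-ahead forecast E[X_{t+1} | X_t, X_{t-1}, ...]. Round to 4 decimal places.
E[X_{t+1} \mid \mathcal F_t] = -6.3780

For an AR(p) model X_t = c + sum_i phi_i X_{t-i} + eps_t, the
one-step-ahead conditional mean is
  E[X_{t+1} | X_t, ...] = c + sum_i phi_i X_{t+1-i}.
Substitute known values:
  E[X_{t+1} | ...] = (-0.275) * (8) + (-0.364) * (8) + (-0.211) * (6)
                   = -6.3780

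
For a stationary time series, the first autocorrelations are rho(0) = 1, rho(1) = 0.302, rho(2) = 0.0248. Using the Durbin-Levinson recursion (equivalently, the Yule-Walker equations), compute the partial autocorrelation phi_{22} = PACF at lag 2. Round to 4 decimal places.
\phi_{22} = -0.0731

The PACF at lag k is phi_{kk}, the last component of the solution
to the Yule-Walker system G_k phi = r_k where
  (G_k)_{ij} = rho(|i - j|), (r_k)_i = rho(i), i,j = 1..k.
Equivalently, Durbin-Levinson gives phi_{kk} iteratively:
  phi_{11} = rho(1)
  phi_{kk} = [rho(k) - sum_{j=1..k-1} phi_{k-1,j} rho(k-j)]
            / [1 - sum_{j=1..k-1} phi_{k-1,j} rho(j)],
  phi_{k,j} = phi_{k-1,j} - phi_{kk} phi_{k-1,k-j},  j = 1..k-1.
Step k = 1:
  phi_11 = rho(1) = 0.302.
Step k = 2:
  phi_22 = [rho(2) - phi_11 rho(1)] / [1 - phi_11 rho(1)] = [0.0248 - (0.302)(0.302)] / [1 - (0.302)(0.302)]
         = -0.066404 / 0.908796 = -0.0731.
Therefore phi_{22} = -0.0731.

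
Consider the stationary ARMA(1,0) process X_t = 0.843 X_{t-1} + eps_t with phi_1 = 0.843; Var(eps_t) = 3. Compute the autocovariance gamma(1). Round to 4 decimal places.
\gamma(1) = 8.7402

Multiply the model equation by X_{t-k} and take expectations. With theta_0 = psi_0 = 1 and psi_j the MA(infinity) weights, this gives
  gamma(k) - sum_i phi_i gamma(k-i) = c_k,
  c_k = sigma^2 * sum_{j=k..q} theta_j psi_{j-k}   (c_k = 0 for k > q),
using gamma(-m) = gamma(m).
Pure AR (q = 0): c_0 = sigma^2 = 3, c_k = 0 for k >= 1.
Equations for k = 0 and k = 1 (AR order 1):
  gamma(0) = phi_1 gamma(1) + c_0
  gamma(1) = phi_1 gamma(0) + c_1
Substituting the second into the first: gamma(0) (1 - phi_1^2) = c_0 + phi_1 c_1, so
  gamma(0) = c_0 / (1 - phi_1^2) = 3 / (1 - (0.843)^2) = 3 / 0.289351 = 10.368031.
  gamma(1) = phi_1 gamma(0) = (0.843)(10.368031) = 8.74025.
Therefore gamma(1) = 8.7402 (to 4 decimal places).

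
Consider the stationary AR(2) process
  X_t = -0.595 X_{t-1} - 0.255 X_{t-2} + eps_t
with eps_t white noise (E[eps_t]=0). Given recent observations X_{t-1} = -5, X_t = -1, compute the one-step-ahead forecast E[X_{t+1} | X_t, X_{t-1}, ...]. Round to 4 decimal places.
E[X_{t+1} \mid \mathcal F_t] = 1.8700

For an AR(p) model X_t = c + sum_i phi_i X_{t-i} + eps_t, the
one-step-ahead conditional mean is
  E[X_{t+1} | X_t, ...] = c + sum_i phi_i X_{t+1-i}.
Substitute known values:
  E[X_{t+1} | ...] = (-0.595) * (-1) + (-0.255) * (-5)
                   = 1.8700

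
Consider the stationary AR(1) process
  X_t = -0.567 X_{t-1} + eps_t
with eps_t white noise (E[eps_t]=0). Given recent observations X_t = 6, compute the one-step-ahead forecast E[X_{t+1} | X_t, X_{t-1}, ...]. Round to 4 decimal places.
E[X_{t+1} \mid \mathcal F_t] = -3.4020

For an AR(p) model X_t = c + sum_i phi_i X_{t-i} + eps_t, the
one-step-ahead conditional mean is
  E[X_{t+1} | X_t, ...] = c + sum_i phi_i X_{t+1-i}.
Substitute known values:
  E[X_{t+1} | ...] = (-0.567) * (6)
                   = -3.4020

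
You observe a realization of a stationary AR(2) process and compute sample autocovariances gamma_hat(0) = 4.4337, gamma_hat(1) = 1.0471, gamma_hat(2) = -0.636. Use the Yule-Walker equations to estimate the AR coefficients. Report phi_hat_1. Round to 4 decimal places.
\hat\phi_{1} = 0.2860

The Yule-Walker equations for an AR(p) process read, in matrix form,
  Gamma_p phi = r_p,   with   (Gamma_p)_{ij} = gamma(|i - j|),
                       (r_p)_i = gamma(i),   i,j = 1..p.
Substitute the sample gammas (Toeplitz matrix and right-hand side of size 2):
  Gamma_p = [[4.4337, 1.0471], [1.0471, 4.4337]]
  r_p     = [1.0471, -0.636]
Written out:
  4.4337 phi_1 + 1.0471 phi_2 = 1.0471
  1.0471 phi_1 + 4.4337 phi_2 = -0.636
Solve by Cramer's rule:
  det = gamma(0)^2 - gamma(1)^2 = (4.4337)^2 - (1.0471)^2 = 19.65769569 - 1.09641841 = 18.56127728
  phi_hat_1 = [gamma(1) gamma(0) - gamma(1) gamma(2)] / det = [(1.0471)(4.4337) - (1.0471)(-0.636)] / 18.56127728 = 5.30848287 / 18.56127728 = 0.286
  phi_hat_2 = [gamma(0) gamma(2) - gamma(1)^2] / det = [(4.4337)(-0.636) - (1.0471)^2] / 18.56127728 = -3.91625161 / 18.56127728 = -0.211
So phi_hat = [0.2860, -0.2110].
Therefore phi_hat_1 = 0.2860.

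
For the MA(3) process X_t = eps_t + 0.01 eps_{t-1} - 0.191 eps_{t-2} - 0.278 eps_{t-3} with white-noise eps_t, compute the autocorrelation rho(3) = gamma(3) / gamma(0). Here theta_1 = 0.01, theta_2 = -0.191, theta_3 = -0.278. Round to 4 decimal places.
\rho(3) = -0.2496

For an MA(q) process with theta_0 = 1, the autocovariance is
  gamma(k) = sigma^2 * sum_{i=0..q-k} theta_i * theta_{i+k},
and rho(k) = gamma(k) / gamma(0). Sigma^2 cancels.
  numerator   = (1)*(-0.278) = -0.278.
  denominator = (1)^2 + (0.01)^2 + (-0.191)^2 + (-0.278)^2 = 1.113865.
  rho(3) = -0.278 / 1.113865 = -0.2496.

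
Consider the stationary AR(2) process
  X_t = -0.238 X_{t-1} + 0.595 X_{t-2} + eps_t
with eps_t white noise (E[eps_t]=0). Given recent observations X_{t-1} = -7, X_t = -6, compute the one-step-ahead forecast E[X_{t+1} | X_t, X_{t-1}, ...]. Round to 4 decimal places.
E[X_{t+1} \mid \mathcal F_t] = -2.7370

For an AR(p) model X_t = c + sum_i phi_i X_{t-i} + eps_t, the
one-step-ahead conditional mean is
  E[X_{t+1} | X_t, ...] = c + sum_i phi_i X_{t+1-i}.
Substitute known values:
  E[X_{t+1} | ...] = (-0.238) * (-6) + (0.595) * (-7)
                   = -2.7370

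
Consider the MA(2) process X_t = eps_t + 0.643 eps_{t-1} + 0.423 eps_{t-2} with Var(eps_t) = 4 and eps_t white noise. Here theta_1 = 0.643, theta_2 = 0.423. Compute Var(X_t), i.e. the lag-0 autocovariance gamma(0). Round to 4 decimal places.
\gamma(0) = 6.3695

For an MA(q) process X_t = eps_t + sum_i theta_i eps_{t-i} with
Var(eps_t) = sigma^2, the variance is
  gamma(0) = sigma^2 * (1 + sum_i theta_i^2).
  sum_i theta_i^2 = (0.643)^2 + (0.423)^2 = 0.413449 + 0.178929 = 0.592378.
  gamma(0) = 4 * (1 + 0.592378) = 4 * 1.592378 = 6.369512, which rounds to 6.3695.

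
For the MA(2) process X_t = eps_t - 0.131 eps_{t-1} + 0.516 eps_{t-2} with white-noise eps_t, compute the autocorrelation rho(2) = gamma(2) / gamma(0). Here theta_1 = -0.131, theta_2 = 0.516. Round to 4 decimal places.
\rho(2) = 0.4021

For an MA(q) process with theta_0 = 1, the autocovariance is
  gamma(k) = sigma^2 * sum_{i=0..q-k} theta_i * theta_{i+k},
and rho(k) = gamma(k) / gamma(0). Sigma^2 cancels.
  numerator   = (1)*(0.516) = 0.516.
  denominator = (1)^2 + (-0.131)^2 + (0.516)^2 = 1.283417.
  rho(2) = 0.516 / 1.283417 = 0.4021.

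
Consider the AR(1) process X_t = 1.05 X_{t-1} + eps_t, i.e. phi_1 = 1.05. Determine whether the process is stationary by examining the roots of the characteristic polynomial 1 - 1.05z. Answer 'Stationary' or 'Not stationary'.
\text{Not stationary}

The AR(p) characteristic polynomial is P(z) = 1 - 1.05z.
Stationarity requires all roots to lie outside the unit circle, i.e. |z| > 1 for every root.
This is linear in z: 1 + (-1.05) z = 0  =>  z = -1/(-1.05) = 0.952381,  |z| = 0.952381.
Moduli of all roots: 0.9524.
All moduli strictly greater than 1? No.
Verdict: Not stationary.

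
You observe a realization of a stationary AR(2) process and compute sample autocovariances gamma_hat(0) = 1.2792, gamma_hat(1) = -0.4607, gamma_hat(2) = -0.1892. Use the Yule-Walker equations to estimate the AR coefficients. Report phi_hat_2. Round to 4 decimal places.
\hat\phi_{2} = -0.3190

The Yule-Walker equations for an AR(p) process read, in matrix form,
  Gamma_p phi = r_p,   with   (Gamma_p)_{ij} = gamma(|i - j|),
                       (r_p)_i = gamma(i),   i,j = 1..p.
Substitute the sample gammas (Toeplitz matrix and right-hand side of size 2):
  Gamma_p = [[1.2792, -0.4607], [-0.4607, 1.2792]]
  r_p     = [-0.4607, -0.1892]
Written out:
  1.2792 phi_1 - 0.4607 phi_2 = -0.4607
  -0.4607 phi_1 + 1.2792 phi_2 = -0.1892
Solve by Cramer's rule:
  det = gamma(0)^2 - gamma(1)^2 = (1.2792)^2 - (-0.4607)^2 = 1.63635264 - 0.21224449 = 1.42410815
  phi_hat_1 = [gamma(1) gamma(0) - gamma(1) gamma(2)] / det = [(-0.4607)(1.2792) - (-0.4607)(-0.1892)] / 1.42410815 = -0.67649188 / 1.42410815 = -0.475
  phi_hat_2 = [gamma(0) gamma(2) - gamma(1)^2] / det = [(1.2792)(-0.1892) - (-0.4607)^2] / 1.42410815 = -0.45426913 / 1.42410815 = -0.319
So phi_hat = [-0.4750, -0.3190].
Therefore phi_hat_2 = -0.3190.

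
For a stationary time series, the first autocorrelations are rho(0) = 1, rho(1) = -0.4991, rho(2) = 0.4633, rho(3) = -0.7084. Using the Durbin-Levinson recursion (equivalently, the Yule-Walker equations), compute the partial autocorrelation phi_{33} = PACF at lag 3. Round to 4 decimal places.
\phi_{33} = -0.5810

The PACF at lag k is phi_{kk}, the last component of the solution
to the Yule-Walker system G_k phi = r_k where
  (G_k)_{ij} = rho(|i - j|), (r_k)_i = rho(i), i,j = 1..k.
Equivalently, Durbin-Levinson gives phi_{kk} iteratively:
  phi_{11} = rho(1)
  phi_{kk} = [rho(k) - sum_{j=1..k-1} phi_{k-1,j} rho(k-j)]
            / [1 - sum_{j=1..k-1} phi_{k-1,j} rho(j)],
  phi_{k,j} = phi_{k-1,j} - phi_{kk} phi_{k-1,k-j},  j = 1..k-1.
Step k = 1:
  phi_11 = rho(1) = -0.4991.
Step k = 2:
  phi_22 = [rho(2) - phi_11 rho(1)] / [1 - phi_11 rho(1)] = [0.4633 - (-0.4991)(-0.4991)] / [1 - (-0.4991)(-0.4991)]
         = 0.21419919 / 0.75089919 = 0.285257.
  Update: phi_21 = phi_11 - phi_22 phi_11 = -0.4991 - (0.285257)(-0.4991) = -0.356728.
Step k = 3:
  phi_33 = [rho(3) - phi_21 rho(2) - phi_22 rho(1)] / [1 - phi_21 rho(1) - phi_22 rho(2)]
    numerator   = -0.7084 - (-0.356728)(0.4633) - (0.285257)(-0.4991) = -0.40075606
    denominator = 1 - (-0.356728)(-0.4991) - (0.285257)(0.4633) = 0.68979739
  phi_33 = -0.40075606 / 0.68979739 = -0.581.
Therefore phi_{33} = -0.5810.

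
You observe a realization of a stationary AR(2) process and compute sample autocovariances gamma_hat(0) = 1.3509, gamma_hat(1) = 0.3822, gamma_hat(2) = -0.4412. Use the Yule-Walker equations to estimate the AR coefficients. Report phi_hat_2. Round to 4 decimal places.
\hat\phi_{2} = -0.4420

The Yule-Walker equations for an AR(p) process read, in matrix form,
  Gamma_p phi = r_p,   with   (Gamma_p)_{ij} = gamma(|i - j|),
                       (r_p)_i = gamma(i),   i,j = 1..p.
Substitute the sample gammas (Toeplitz matrix and right-hand side of size 2):
  Gamma_p = [[1.3509, 0.3822], [0.3822, 1.3509]]
  r_p     = [0.3822, -0.4412]
Written out:
  1.3509 phi_1 + 0.3822 phi_2 = 0.3822
  0.3822 phi_1 + 1.3509 phi_2 = -0.4412
Solve by Cramer's rule:
  det = gamma(0)^2 - gamma(1)^2 = (1.3509)^2 - (0.3822)^2 = 1.82493081 - 0.14607684 = 1.67885397
  phi_hat_1 = [gamma(1) gamma(0) - gamma(1) gamma(2)] / det = [(0.3822)(1.3509) - (0.3822)(-0.4412)] / 1.67885397 = 0.68494062 / 1.67885397 = 0.408
  phi_hat_2 = [gamma(0) gamma(2) - gamma(1)^2] / det = [(1.3509)(-0.4412) - (0.3822)^2] / 1.67885397 = -0.74209392 / 1.67885397 = -0.442
So phi_hat = [0.4080, -0.4420].
Therefore phi_hat_2 = -0.4420.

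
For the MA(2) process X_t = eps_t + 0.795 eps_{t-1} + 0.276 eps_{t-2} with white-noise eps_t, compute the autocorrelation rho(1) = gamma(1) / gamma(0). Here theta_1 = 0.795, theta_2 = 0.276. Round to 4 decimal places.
\rho(1) = 0.5939

For an MA(q) process with theta_0 = 1, the autocovariance is
  gamma(k) = sigma^2 * sum_{i=0..q-k} theta_i * theta_{i+k},
and rho(k) = gamma(k) / gamma(0). Sigma^2 cancels.
  numerator   = (1)*(0.795) + (0.795)*(0.276) = 1.01442.
  denominator = (1)^2 + (0.795)^2 + (0.276)^2 = 1.708201.
  rho(1) = 1.01442 / 1.708201 = 0.5939.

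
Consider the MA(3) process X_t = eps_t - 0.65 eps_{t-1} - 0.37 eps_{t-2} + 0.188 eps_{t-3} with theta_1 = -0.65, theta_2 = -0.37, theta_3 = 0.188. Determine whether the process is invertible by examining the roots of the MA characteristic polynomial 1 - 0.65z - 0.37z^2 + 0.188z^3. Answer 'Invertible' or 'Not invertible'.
\text{Invertible}

The MA(q) characteristic polynomial is P(z) = 1 - 0.65z - 0.37z^2 + 0.188z^3.
Invertibility requires all roots to lie outside the unit circle, i.e. |z| > 1 for every root.
Degree 3: look for a simple real root z0 first, then factor out (1 - z/z0) and solve the remaining quadratic.
Testing z0 = 2.5: P(2.5) = 1 + (-0.65)(2.5) + (-0.37)(2.5)^2 + (0.188)(2.5)^3
  = 1 + (-1.625) + (-2.3125) + (2.9375) = 0.  So z_0 = 2.5 is a root, |z_0| = 2.5.
Divide out the factor (1 - 0.4 z) = (1 - z/z0) (since 1/z0 = 0.4):
  P(z) = (1 - 0.4 z)(1 + (-0.25) z + (-0.47) z^2)
  [check: z-coef -0.25 - (0.4) = -0.65; z^2-coef -0.47 - (0.4)(-0.25) = -0.37; z^3-coef -(0.4)(-0.47) = 0.188.]
Remaining roots from the quadratic factor 1 + (-0.25) z + (-0.47) z^2:
  Set 1 + (-0.25) z + (-0.47) z^2 = 0, i.e. a z^2 + b z + c = 0 with a = -0.47, b = -0.25, c = 1.
  Discriminant D = b^2 - 4ac = (-0.25)^2 - 4*(-0.47)*1 = 0.0625 - (-1.88) = 1.9425.
  D >= 0, so the roots are real: z = (-b +/- sqrt(D)) / (2a) = (0.25 +/- 1.393736) / (-0.94).
    z_1 = (0.25 + 1.393736) / (-0.94) = -1.7487,   |z_1| = 1.7487.
    z_2 = (0.25 - 1.393736) / (-0.94) = 1.2167,   |z_2| = 1.2167.
Moduli of all roots: 2.5000, 1.7487, 1.2167.
All moduli strictly greater than 1? Yes.
Verdict: Invertible.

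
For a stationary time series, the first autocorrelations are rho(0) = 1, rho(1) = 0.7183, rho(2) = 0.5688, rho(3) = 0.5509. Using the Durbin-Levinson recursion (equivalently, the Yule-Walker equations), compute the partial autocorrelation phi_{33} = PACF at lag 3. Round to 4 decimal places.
\phi_{33} = 0.2269

The PACF at lag k is phi_{kk}, the last component of the solution
to the Yule-Walker system G_k phi = r_k where
  (G_k)_{ij} = rho(|i - j|), (r_k)_i = rho(i), i,j = 1..k.
Equivalently, Durbin-Levinson gives phi_{kk} iteratively:
  phi_{11} = rho(1)
  phi_{kk} = [rho(k) - sum_{j=1..k-1} phi_{k-1,j} rho(k-j)]
            / [1 - sum_{j=1..k-1} phi_{k-1,j} rho(j)],
  phi_{k,j} = phi_{k-1,j} - phi_{kk} phi_{k-1,k-j},  j = 1..k-1.
Step k = 1:
  phi_11 = rho(1) = 0.7183.
Step k = 2:
  phi_22 = [rho(2) - phi_11 rho(1)] / [1 - phi_11 rho(1)] = [0.5688 - (0.7183)(0.7183)] / [1 - (0.7183)(0.7183)]
         = 0.05284511 / 0.48404511 = 0.109174.
  Update: phi_21 = phi_11 - phi_22 phi_11 = 0.7183 - (0.109174)(0.7183) = 0.63988.
Step k = 3:
  phi_33 = [rho(3) - phi_21 rho(2) - phi_22 rho(1)] / [1 - phi_21 rho(1) - phi_22 rho(2)]
    numerator   = 0.5509 - (0.63988)(0.5688) - (0.109174)(0.7183) = 0.10851641
    denominator = 1 - (0.63988)(0.7183) - (0.109174)(0.5688) = 0.4782758
  phi_33 = 0.10851641 / 0.4782758 = 0.2269.
Therefore phi_{33} = 0.2269.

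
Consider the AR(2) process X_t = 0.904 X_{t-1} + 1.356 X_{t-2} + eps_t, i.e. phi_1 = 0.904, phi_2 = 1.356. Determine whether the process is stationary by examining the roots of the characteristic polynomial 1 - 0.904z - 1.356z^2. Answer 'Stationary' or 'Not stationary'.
\text{Not stationary}

The AR(p) characteristic polynomial is P(z) = 1 - 0.904z - 1.356z^2.
Stationarity requires all roots to lie outside the unit circle, i.e. |z| > 1 for every root.
Set 1 + (-0.904) z + (-1.356) z^2 = 0, i.e. a z^2 + b z + c = 0 with a = -1.356, b = -0.904, c = 1.
Discriminant D = b^2 - 4ac = (-0.904)^2 - 4*(-1.356)*1 = 0.817216 - (-5.424) = 6.241216.
D >= 0, so the roots are real: z = (-b +/- sqrt(D)) / (2a) = (0.904 +/- 2.498243) / (-2.712).
  z_1 = (0.904 + 2.498243) / (-2.712) = -1.2545,   |z_1| = 1.2545.
  z_2 = (0.904 - 2.498243) / (-2.712) = 0.5878,   |z_2| = 0.5878.
Moduli of all roots: 1.2545, 0.5878.
All moduli strictly greater than 1? No.
Verdict: Not stationary.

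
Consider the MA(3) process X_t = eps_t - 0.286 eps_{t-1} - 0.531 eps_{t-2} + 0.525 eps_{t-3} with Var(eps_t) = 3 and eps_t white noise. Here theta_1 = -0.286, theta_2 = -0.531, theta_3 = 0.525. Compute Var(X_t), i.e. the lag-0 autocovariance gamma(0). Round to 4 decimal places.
\gamma(0) = 4.9181

For an MA(q) process X_t = eps_t + sum_i theta_i eps_{t-i} with
Var(eps_t) = sigma^2, the variance is
  gamma(0) = sigma^2 * (1 + sum_i theta_i^2).
  sum_i theta_i^2 = (-0.286)^2 + (-0.531)^2 + (0.525)^2 = 0.081796 + 0.281961 + 0.275625 = 0.639382.
  gamma(0) = 3 * (1 + 0.639382) = 3 * 1.639382 = 4.918146, which rounds to 4.9181.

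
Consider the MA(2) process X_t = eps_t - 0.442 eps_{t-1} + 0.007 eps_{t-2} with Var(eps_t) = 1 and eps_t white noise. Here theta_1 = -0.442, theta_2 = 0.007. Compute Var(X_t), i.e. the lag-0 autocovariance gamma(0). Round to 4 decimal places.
\gamma(0) = 1.1954

For an MA(q) process X_t = eps_t + sum_i theta_i eps_{t-i} with
Var(eps_t) = sigma^2, the variance is
  gamma(0) = sigma^2 * (1 + sum_i theta_i^2).
  sum_i theta_i^2 = (-0.442)^2 + (0.007)^2 = 0.195364 + 0.000049 = 0.195413.
  gamma(0) = 1 * (1 + 0.195413) = 1 * 1.195413 = 1.195413, which rounds to 1.1954.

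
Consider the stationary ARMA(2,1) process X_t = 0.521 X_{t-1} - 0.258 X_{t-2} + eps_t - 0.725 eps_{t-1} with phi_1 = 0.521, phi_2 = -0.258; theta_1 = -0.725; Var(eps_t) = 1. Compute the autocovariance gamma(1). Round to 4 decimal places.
\gamma(1) = -0.0809

Multiply the model equation by X_{t-k} and take expectations. With theta_0 = psi_0 = 1 and psi_j the MA(infinity) weights, this gives
  gamma(k) - sum_i phi_i gamma(k-i) = c_k,
  c_k = sigma^2 * sum_{j=k..q} theta_j psi_{j-k}   (c_k = 0 for k > q),
using gamma(-m) = gamma(m).
psi-weights needed (psi_j = theta_j + sum_i phi_i psi_{j-i}):
  psi_1 = theta_1 + phi_1 = -0.725 + (0.521) = -0.204
Right-hand sides:
  c_0 = sigma^2 (1 + theta_1 psi_1) = 1 * (1 + (-0.725)(-0.204)) = 1 * 1.1479 = 1.1479
  c_1 = sigma^2 theta_1 = 1 * (-0.725) = -0.725
  c_2 = 0
Equations for k = 0, 1, 2 (AR order 2, c_2 = 0):
  (E0) gamma(0) = phi_1 gamma(1) + phi_2 gamma(2) + c_0
  (E1) gamma(1) = phi_1 gamma(0) + phi_2 gamma(1) + c_1
  (E2) gamma(2) = phi_1 gamma(1) + phi_2 gamma(0)
From (E1): gamma(1) = A gamma(0) + B with
  A = phi_1 / (1 - phi_2) = 0.521 / 1.258 = 0.414149,   B = c_1 / (1 - phi_2) = -0.725 / 1.258 = -0.576312.
Insert (E2) into (E0): gamma(0) (1 - phi_2^2) = phi_1 (1 + phi_2) gamma(1) + c_0.
  phi_1 (1 + phi_2) = (0.521)(0.742) = 0.386582,   1 - phi_2^2 = 0.933436.
Replace gamma(1) by A gamma(0) + B and collect gamma(0):
  gamma(0) [0.933436 - (0.386582)(0.414149)] = (0.386582)(-0.576312) + 1.1479
  gamma(0) * 0.773333 = 0.925108
  gamma(0) = 0.925108 / 0.773333 = 1.196261.
  gamma(1) = A gamma(0) + B = (0.414149)(1.196261) + (-0.576312) = -0.080881.
Therefore gamma(1) = -0.0809 (to 4 decimal places).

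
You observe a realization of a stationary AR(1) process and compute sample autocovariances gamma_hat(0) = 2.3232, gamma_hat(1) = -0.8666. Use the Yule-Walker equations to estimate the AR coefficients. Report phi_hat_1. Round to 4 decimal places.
\hat\phi_{1} = -0.3730

The Yule-Walker equations for an AR(p) process read, in matrix form,
  Gamma_p phi = r_p,   with   (Gamma_p)_{ij} = gamma(|i - j|),
                       (r_p)_i = gamma(i),   i,j = 1..p.
Substitute the sample gammas (Toeplitz matrix and right-hand side of size 1):
  Gamma_p = [[2.3232]]
  r_p     = [-0.8666]
With p = 1 this is the single equation gamma(0) phi_1 = gamma(1):
  phi_hat_1 = gamma(1) / gamma(0) = -0.8666 / 2.3232 = -0.3730.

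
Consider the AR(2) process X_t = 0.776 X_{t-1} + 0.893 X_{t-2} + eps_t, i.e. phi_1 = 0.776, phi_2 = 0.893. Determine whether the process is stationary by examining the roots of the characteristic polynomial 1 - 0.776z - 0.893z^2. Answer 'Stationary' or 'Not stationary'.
\text{Not stationary}

The AR(p) characteristic polynomial is P(z) = 1 - 0.776z - 0.893z^2.
Stationarity requires all roots to lie outside the unit circle, i.e. |z| > 1 for every root.
Set 1 + (-0.776) z + (-0.893) z^2 = 0, i.e. a z^2 + b z + c = 0 with a = -0.893, b = -0.776, c = 1.
Discriminant D = b^2 - 4ac = (-0.776)^2 - 4*(-0.893)*1 = 0.602176 - (-3.572) = 4.174176.
D >= 0, so the roots are real: z = (-b +/- sqrt(D)) / (2a) = (0.776 +/- 2.04308) / (-1.786).
  z_1 = (0.776 + 2.04308) / (-1.786) = -1.5784,   |z_1| = 1.5784.
  z_2 = (0.776 - 2.04308) / (-1.786) = 0.7095,   |z_2| = 0.7095.
Moduli of all roots: 1.5784, 0.7095.
All moduli strictly greater than 1? No.
Verdict: Not stationary.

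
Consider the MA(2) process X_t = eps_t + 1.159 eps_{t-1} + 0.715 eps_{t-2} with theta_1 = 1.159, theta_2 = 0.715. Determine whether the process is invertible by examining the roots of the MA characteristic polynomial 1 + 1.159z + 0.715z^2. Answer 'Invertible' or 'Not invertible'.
\text{Invertible}

The MA(q) characteristic polynomial is P(z) = 1 + 1.159z + 0.715z^2.
Invertibility requires all roots to lie outside the unit circle, i.e. |z| > 1 for every root.
Set 1 + (1.159) z + (0.715) z^2 = 0, i.e. a z^2 + b z + c = 0 with a = 0.715, b = 1.159, c = 1.
Discriminant D = b^2 - 4ac = (1.159)^2 - 4*(0.715)*1 = 1.343281 - (2.86) = -1.516719.
D < 0, so the roots are the complex-conjugate pair z = (-b +/- i sqrt(-D)) / (2a) = -0.8105 +/- 0.8612i.
For a conjugate pair |z|^2 = z * conj(z) = (product of roots) = c/a = 1/(0.715) = 1.398601, so |z| = sqrt(1.398601) = 1.1826 for both roots.
Moduli of all roots: 1.1826, 1.1826.
All moduli strictly greater than 1? Yes.
Verdict: Invertible.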